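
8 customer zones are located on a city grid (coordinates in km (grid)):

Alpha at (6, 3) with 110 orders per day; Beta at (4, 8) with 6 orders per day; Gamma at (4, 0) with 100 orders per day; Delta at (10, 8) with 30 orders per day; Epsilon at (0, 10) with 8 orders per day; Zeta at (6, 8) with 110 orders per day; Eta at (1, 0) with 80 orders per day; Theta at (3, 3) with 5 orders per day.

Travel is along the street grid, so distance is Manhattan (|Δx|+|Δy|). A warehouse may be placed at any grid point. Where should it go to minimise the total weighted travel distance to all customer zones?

(6, 3)

Manhattan distance separates: Σwᵢ(|x−xᵢ|+|y−yᵢ|) = Σwᵢ|x−xᵢ| + Σwᵢ|y−yᵢ|, so x and y are optimised independently as 1-D weighted medians.
Total weight W = 449; half = 224.5.
x-coordinate, sorted with cumulative weight:
  x=0 (Epsilon, w=8) cum 8
  x=1 (Eta, w=80) cum 88
  x=3 (Theta, w=5) cum 93
  x=4 (Beta, w=6) cum 99
  x=4 (Gamma, w=100) cum 199
  x=6 (Alpha, w=110) cum 309  ← median
  x=6 (Zeta, w=110) cum 419
  x=10 (Delta, w=30) cum 449
⇒ x* = 6
y-coordinate, sorted with cumulative weight:
  y=0 (Gamma, w=100) cum 100
  y=0 (Eta, w=80) cum 180
  y=3 (Alpha, w=110) cum 290  ← median
  y=3 (Theta, w=5) cum 295
  y=8 (Beta, w=6) cum 301
  y=8 (Delta, w=30) cum 331
  y=8 (Zeta, w=110) cum 441
  y=10 (Epsilon, w=8) cum 449
⇒ y* = 3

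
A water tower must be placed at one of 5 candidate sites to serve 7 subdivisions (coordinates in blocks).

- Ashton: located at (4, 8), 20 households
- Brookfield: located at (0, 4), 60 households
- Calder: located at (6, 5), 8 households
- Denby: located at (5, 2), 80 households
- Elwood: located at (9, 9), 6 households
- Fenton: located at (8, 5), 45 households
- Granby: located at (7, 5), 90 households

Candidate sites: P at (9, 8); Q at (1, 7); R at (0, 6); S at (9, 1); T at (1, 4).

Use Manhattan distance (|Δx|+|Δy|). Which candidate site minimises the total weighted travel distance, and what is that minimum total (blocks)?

T, total 1796 blocks

Total weighted distance at each candidate:
  P (9, 8): total = 2364
  Q (1, 7): total = 2281
  R (0, 6): total = 2213
  S (9, 1): total = 2229
  T (1, 4): total = 1796
Minimum is at T with total 1796 blocks.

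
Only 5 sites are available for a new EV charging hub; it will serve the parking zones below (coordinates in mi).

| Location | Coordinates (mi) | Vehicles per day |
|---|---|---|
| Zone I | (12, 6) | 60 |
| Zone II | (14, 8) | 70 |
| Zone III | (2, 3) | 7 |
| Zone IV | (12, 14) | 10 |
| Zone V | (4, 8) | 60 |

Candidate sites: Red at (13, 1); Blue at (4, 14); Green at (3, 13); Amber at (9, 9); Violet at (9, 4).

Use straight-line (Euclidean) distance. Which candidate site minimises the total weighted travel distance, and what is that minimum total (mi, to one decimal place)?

Amber, total 1040.3 mi

Total weighted distance at each candidate:
  Red (13, 1): total = 1693.7
  Blue (4, 14): total = 2013.4
  Green (3, 13): total = 1996.8
  Amber (9, 9): total = 1040.3
  Violet (9, 4): total = 1202.6
Minimum is at Amber with total 1040.3 mi.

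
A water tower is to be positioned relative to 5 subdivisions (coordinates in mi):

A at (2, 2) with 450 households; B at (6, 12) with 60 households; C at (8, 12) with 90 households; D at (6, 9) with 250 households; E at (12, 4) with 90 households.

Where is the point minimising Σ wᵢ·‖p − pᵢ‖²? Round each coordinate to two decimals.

The minimiser of Σwᵢ‖p−pᵢ‖² is the weighted centroid p* = (Σwᵢpᵢ)/(Σwᵢ).
Σwᵢ = 940.
Σwᵢxᵢ = 450·2 + 60·6 + 90·8 + 250·6 + 90·12 = 4560.
Σwᵢyᵢ = 450·2 + 60·12 + 90·12 + 250·9 + 90·4 = 5310.
x* = 4560/940 = 4.85, y* = 5310/940 = 5.65.

(4.85, 5.65)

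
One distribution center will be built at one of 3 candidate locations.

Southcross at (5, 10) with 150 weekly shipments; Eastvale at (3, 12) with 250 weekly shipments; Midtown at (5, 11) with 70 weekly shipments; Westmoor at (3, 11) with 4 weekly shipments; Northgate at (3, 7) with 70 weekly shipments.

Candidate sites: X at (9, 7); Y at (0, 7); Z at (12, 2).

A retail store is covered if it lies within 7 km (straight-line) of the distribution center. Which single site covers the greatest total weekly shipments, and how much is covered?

Coverage radius r = 7 km; a point is covered iff (Δx)²+(Δy)² ≤ 7² = 49.
  X (9, 7): covers {Southcross, Midtown, Northgate} → 290
  Y (0, 7): covers {Southcross, Eastvale, Midtown, Westmoor, Northgate} → 544
  Z (12, 2): covers {none} → 0
Maximum coverage at Y: 544 weekly shipments.

Y, covering 544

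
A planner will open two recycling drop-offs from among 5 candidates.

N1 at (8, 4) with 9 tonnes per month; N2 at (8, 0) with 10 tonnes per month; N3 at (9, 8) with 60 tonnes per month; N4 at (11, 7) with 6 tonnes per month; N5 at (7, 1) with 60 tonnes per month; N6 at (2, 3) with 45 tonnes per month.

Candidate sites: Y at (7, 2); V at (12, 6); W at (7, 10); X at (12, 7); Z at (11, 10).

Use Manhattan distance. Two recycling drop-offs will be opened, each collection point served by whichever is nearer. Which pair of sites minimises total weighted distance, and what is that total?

Evaluate every pair (each demand assigned to the nearer of the two):
  {Y, X}: total = 633
  {Y, Z}: total = 645
  {Y, W}: total = 669
  {Y, V}: total = 699
  {V, W}: total = 1486
  {W, X}: total = 1499
  {W, Z}: total = 1511
  {V, X}: total = 1585
  {V, Z}: total = 1591
  {X, Z}: total = 1709
Best pair: {Y, X} with total 633.

{Y, X}, total 633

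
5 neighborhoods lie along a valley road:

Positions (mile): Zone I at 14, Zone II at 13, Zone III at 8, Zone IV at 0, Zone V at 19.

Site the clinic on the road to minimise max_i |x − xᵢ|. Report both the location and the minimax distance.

The 1-center on a line is the midpoint of the two extreme points: leftmost at 0, rightmost at 19.
Optimal location = (0 + 19)/2 = 9.5; maximum distance = (19 − 0)/2 = 9.5.

location 9.5, max distance 9.5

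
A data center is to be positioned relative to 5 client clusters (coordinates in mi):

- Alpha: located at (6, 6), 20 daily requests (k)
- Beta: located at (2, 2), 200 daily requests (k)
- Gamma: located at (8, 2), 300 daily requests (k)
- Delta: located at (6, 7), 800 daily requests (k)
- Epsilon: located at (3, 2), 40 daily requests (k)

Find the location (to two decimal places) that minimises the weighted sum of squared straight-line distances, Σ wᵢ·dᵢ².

(5.76, 5.00)

The minimiser of Σwᵢ‖p−pᵢ‖² is the weighted centroid p* = (Σwᵢpᵢ)/(Σwᵢ).
Σwᵢ = 1360.
Σwᵢxᵢ = 20·6 + 200·2 + 300·8 + 800·6 + 40·3 = 7840.
Σwᵢyᵢ = 20·6 + 200·2 + 300·2 + 800·7 + 40·2 = 6800.
x* = 7840/1360 = 5.76, y* = 6800/1360 = 5.00.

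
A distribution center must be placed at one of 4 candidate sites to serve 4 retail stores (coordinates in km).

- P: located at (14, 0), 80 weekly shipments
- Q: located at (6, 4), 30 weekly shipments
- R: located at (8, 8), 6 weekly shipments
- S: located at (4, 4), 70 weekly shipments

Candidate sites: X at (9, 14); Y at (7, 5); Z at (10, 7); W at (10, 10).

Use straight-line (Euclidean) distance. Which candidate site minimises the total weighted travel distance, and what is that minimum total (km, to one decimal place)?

Y, total 970.9 km

Total weighted distance at each candidate:
  X (9, 14): total = 2321.6
  Y (7, 5): total = 970.9
  Z (10, 7): total = 1278.0
  W (10, 10): total = 1688.9
Minimum is at Y with total 970.9 km.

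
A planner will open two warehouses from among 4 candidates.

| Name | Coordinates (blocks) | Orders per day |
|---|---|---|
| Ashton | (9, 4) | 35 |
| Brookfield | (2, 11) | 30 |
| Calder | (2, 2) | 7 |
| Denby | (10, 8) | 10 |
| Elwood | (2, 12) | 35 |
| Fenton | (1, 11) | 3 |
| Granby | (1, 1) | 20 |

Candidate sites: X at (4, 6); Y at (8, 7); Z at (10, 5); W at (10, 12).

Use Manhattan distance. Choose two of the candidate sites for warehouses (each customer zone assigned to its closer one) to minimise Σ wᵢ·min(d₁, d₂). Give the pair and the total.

Evaluate every pair (each demand assigned to the nearer of the two):
  {X, Z}: total = 816
  {X, Y}: total = 886
  {X, W}: total = 1001
  {Z, W}: total = 1017
  {Y, W}: total = 1087
  {Y, Z}: total = 1155
Best pair: {X, Z} with total 816.

{X, Z}, total 816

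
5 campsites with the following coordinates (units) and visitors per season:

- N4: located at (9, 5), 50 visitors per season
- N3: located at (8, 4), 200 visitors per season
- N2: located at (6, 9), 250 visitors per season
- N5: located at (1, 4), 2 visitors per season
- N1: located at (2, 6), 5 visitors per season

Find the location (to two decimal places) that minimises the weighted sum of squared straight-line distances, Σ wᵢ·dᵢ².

The minimiser of Σwᵢ‖p−pᵢ‖² is the weighted centroid p* = (Σwᵢpᵢ)/(Σwᵢ).
Σwᵢ = 507.
Σwᵢxᵢ = 50·9 + 200·8 + 250·6 + 2·1 + 5·2 = 3562.
Σwᵢyᵢ = 50·5 + 200·4 + 250·9 + 2·4 + 5·6 = 3338.
x* = 3562/507 = 7.03, y* = 3338/507 = 6.58.

(7.03, 6.58)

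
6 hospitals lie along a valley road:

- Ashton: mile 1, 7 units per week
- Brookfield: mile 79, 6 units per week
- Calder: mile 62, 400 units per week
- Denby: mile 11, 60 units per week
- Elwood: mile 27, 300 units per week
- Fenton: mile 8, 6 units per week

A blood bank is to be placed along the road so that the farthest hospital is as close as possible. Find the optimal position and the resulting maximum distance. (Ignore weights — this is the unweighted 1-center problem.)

location 40, max distance 39

The 1-center on a line is the midpoint of the two extreme points: leftmost at 1, rightmost at 79.
Optimal location = (1 + 79)/2 = 40; maximum distance = (79 − 1)/2 = 39.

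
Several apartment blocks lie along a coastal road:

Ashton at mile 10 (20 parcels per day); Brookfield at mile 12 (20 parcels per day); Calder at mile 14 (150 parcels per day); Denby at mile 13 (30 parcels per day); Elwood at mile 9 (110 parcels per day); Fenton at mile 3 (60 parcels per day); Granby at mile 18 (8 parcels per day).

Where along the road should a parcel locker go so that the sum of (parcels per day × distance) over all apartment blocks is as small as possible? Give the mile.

For a sum of weighted absolute distances on a line, the optimum is the weighted median (not the mean). Total weight W = 398; half-weight = 199.
Sort by position and accumulate weight:
  mile 3 (Fenton, w=60) → cum 60
  mile 9 (Elwood, w=110) → cum 170
  mile 10 (Ashton, w=20) → cum 190
  mile 12 (Brookfield, w=20) → cum 210  ≥ 199 → median here
  mile 13 (Denby, w=30) → cum 240
  mile 14 (Calder, w=150) → cum 390
  mile 18 (Granby, w=8) → cum 398
Optimal location: mile 12.

x = 12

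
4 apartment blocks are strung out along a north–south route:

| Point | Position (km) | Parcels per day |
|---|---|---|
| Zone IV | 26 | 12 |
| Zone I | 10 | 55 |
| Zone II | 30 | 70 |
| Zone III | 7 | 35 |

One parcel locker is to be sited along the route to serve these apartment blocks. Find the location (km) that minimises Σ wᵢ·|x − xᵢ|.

x = 10

For a sum of weighted absolute distances on a line, the optimum is the weighted median (not the mean). Total weight W = 172; half-weight = 86.
Sort by position and accumulate weight:
  km 7 (Zone III, w=35) → cum 35
  km 10 (Zone I, w=55) → cum 90  ≥ 86 → median here
  km 26 (Zone IV, w=12) → cum 102
  km 30 (Zone II, w=70) → cum 172
Optimal location: km 10.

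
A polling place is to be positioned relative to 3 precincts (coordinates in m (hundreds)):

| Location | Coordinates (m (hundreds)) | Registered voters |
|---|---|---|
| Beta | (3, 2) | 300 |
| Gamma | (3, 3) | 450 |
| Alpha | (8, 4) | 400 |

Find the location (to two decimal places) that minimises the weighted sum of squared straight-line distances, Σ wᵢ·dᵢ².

The minimiser of Σwᵢ‖p−pᵢ‖² is the weighted centroid p* = (Σwᵢpᵢ)/(Σwᵢ).
Σwᵢ = 1150.
Σwᵢxᵢ = 300·3 + 450·3 + 400·8 = 5450.
Σwᵢyᵢ = 300·2 + 450·3 + 400·4 = 3550.
x* = 5450/1150 = 4.74, y* = 3550/1150 = 3.09.

(4.74, 3.09)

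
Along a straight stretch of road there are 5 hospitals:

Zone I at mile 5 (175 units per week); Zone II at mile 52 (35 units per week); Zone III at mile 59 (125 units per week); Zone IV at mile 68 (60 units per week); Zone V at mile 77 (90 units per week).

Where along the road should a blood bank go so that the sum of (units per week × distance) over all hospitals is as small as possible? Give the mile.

x = 59

For a sum of weighted absolute distances on a line, the optimum is the weighted median (not the mean). Total weight W = 485; half-weight = 242.5.
Sort by position and accumulate weight:
  mile 5 (Zone I, w=175) → cum 175
  mile 52 (Zone II, w=35) → cum 210
  mile 59 (Zone III, w=125) → cum 335  ≥ 242.5 → median here
  mile 68 (Zone IV, w=60) → cum 395
  mile 77 (Zone V, w=90) → cum 485
Optimal location: mile 59.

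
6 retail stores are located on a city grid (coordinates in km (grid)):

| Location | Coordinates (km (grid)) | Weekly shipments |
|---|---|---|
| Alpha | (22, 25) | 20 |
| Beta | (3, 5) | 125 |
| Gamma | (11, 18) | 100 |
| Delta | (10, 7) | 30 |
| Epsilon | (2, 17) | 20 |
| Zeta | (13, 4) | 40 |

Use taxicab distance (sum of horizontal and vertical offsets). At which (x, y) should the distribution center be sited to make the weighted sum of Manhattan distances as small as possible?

(10, 7)

Manhattan distance separates: Σwᵢ(|x−xᵢ|+|y−yᵢ|) = Σwᵢ|x−xᵢ| + Σwᵢ|y−yᵢ|, so x and y are optimised independently as 1-D weighted medians.
Total weight W = 335; half = 167.5.
x-coordinate, sorted with cumulative weight:
  x=2 (Epsilon, w=20) cum 20
  x=3 (Beta, w=125) cum 145
  x=10 (Delta, w=30) cum 175  ← median
  x=11 (Gamma, w=100) cum 275
  x=13 (Zeta, w=40) cum 315
  x=22 (Alpha, w=20) cum 335
⇒ x* = 10
y-coordinate, sorted with cumulative weight:
  y=4 (Zeta, w=40) cum 40
  y=5 (Beta, w=125) cum 165
  y=7 (Delta, w=30) cum 195  ← median
  y=17 (Epsilon, w=20) cum 215
  y=18 (Gamma, w=100) cum 315
  y=25 (Alpha, w=20) cum 335
⇒ y* = 7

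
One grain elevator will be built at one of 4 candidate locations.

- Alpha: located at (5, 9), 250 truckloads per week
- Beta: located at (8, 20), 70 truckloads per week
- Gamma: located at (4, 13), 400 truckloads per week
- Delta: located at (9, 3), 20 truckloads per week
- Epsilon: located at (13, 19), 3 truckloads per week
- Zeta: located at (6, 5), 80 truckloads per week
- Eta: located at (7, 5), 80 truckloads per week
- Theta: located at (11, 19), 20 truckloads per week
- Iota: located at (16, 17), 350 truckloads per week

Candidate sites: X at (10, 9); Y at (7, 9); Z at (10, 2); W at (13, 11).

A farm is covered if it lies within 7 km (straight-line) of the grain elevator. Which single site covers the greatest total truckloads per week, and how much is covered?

Y, covering 830

Coverage radius r = 7 km; a point is covered iff (Δx)²+(Δy)² ≤ 7² = 49.
  X (10, 9): covers {Alpha, Delta, Zeta, Eta} → 430
  Y (7, 9): covers {Alpha, Gamma, Delta, Zeta, Eta} → 830
  Z (10, 2): covers {Delta, Zeta, Eta} → 180
  W (13, 11): covers {Iota} → 350
Maximum coverage at Y: 830 truckloads per week.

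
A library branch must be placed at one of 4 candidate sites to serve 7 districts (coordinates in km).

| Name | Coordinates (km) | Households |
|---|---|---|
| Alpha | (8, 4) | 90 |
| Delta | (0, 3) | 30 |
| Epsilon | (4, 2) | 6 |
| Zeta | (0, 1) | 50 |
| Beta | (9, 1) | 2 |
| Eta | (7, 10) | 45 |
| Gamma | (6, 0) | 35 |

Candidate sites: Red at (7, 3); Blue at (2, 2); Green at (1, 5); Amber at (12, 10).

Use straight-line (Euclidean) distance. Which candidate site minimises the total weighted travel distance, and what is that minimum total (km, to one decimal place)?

Total weighted distance at each candidate:
  Red (7, 3): total = 1151.6
  Blue (2, 2): total = 1355.3
  Green (1, 5): total = 1551.9
  Amber (12, 10): total = 2535.8
Minimum is at Red with total 1151.6 km.

Red, total 1151.6 km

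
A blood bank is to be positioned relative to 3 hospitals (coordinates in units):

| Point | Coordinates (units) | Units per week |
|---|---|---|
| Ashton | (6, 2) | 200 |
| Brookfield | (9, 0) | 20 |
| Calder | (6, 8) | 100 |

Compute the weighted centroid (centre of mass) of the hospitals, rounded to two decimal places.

The minimiser of Σwᵢ‖p−pᵢ‖² is the weighted centroid p* = (Σwᵢpᵢ)/(Σwᵢ).
Σwᵢ = 320.
Σwᵢxᵢ = 200·6 + 20·9 + 100·6 = 1980.
Σwᵢyᵢ = 200·2 + 20·0 + 100·8 = 1200.
x* = 1980/320 = 6.19, y* = 1200/320 = 3.75.

(6.19, 3.75)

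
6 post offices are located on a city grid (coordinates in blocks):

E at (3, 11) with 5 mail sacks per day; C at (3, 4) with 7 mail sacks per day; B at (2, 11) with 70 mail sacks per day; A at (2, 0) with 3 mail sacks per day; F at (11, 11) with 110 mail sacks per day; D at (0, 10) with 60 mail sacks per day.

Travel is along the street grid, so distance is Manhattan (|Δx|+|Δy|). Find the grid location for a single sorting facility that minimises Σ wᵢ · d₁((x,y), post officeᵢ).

(2, 11)

Manhattan distance separates: Σwᵢ(|x−xᵢ|+|y−yᵢ|) = Σwᵢ|x−xᵢ| + Σwᵢ|y−yᵢ|, so x and y are optimised independently as 1-D weighted medians.
Total weight W = 255; half = 127.5.
x-coordinate, sorted with cumulative weight:
  x=0 (D, w=60) cum 60
  x=2 (B, w=70) cum 130  ← median
  x=2 (A, w=3) cum 133
  x=3 (E, w=5) cum 138
  x=3 (C, w=7) cum 145
  x=11 (F, w=110) cum 255
⇒ x* = 2
y-coordinate, sorted with cumulative weight:
  y=0 (A, w=3) cum 3
  y=4 (C, w=7) cum 10
  y=10 (D, w=60) cum 70
  y=11 (E, w=5) cum 75
  y=11 (B, w=70) cum 145  ← median
  y=11 (F, w=110) cum 255
⇒ y* = 11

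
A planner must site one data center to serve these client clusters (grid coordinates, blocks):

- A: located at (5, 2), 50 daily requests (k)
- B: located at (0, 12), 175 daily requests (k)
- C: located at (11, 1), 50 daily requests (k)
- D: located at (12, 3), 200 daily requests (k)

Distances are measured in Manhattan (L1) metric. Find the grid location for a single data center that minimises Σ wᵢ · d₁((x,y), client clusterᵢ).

(11, 3)

Manhattan distance separates: Σwᵢ(|x−xᵢ|+|y−yᵢ|) = Σwᵢ|x−xᵢ| + Σwᵢ|y−yᵢ|, so x and y are optimised independently as 1-D weighted medians.
Total weight W = 475; half = 237.5.
x-coordinate, sorted with cumulative weight:
  x=0 (B, w=175) cum 175
  x=5 (A, w=50) cum 225
  x=11 (C, w=50) cum 275  ← median
  x=12 (D, w=200) cum 475
⇒ x* = 11
y-coordinate, sorted with cumulative weight:
  y=1 (C, w=50) cum 50
  y=2 (A, w=50) cum 100
  y=3 (D, w=200) cum 300  ← median
  y=12 (B, w=175) cum 475
⇒ y* = 3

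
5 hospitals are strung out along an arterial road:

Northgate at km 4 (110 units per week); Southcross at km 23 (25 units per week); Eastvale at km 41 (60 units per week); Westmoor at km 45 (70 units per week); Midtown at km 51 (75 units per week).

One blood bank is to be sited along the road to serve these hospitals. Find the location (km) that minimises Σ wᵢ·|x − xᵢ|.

x = 41

For a sum of weighted absolute distances on a line, the optimum is the weighted median (not the mean). Total weight W = 340; half-weight = 170.
Sort by position and accumulate weight:
  km 4 (Northgate, w=110) → cum 110
  km 23 (Southcross, w=25) → cum 135
  km 41 (Eastvale, w=60) → cum 195  ≥ 170 → median here
  km 45 (Westmoor, w=70) → cum 265
  km 51 (Midtown, w=75) → cum 340
Optimal location: km 41.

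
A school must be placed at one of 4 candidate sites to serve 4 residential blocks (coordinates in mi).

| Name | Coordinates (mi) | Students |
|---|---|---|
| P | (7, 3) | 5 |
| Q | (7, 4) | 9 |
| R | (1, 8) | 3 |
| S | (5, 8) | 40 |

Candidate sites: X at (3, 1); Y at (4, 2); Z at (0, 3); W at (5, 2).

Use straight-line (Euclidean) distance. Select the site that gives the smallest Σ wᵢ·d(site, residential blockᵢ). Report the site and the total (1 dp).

Total weighted distance at each candidate:
  X (3, 1): total = 380.4
  Y (4, 2): total = 311.7
  Z (0, 3): total = 396.8
  W (5, 2): total = 298.3
Minimum is at W with total 298.3 mi.

W, total 298.3 mi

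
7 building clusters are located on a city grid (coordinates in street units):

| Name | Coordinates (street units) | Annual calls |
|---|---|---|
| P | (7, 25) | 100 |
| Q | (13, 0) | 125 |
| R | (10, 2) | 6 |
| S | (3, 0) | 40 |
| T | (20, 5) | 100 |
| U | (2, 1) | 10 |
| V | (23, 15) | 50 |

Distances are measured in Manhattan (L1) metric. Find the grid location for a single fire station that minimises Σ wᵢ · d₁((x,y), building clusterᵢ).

Manhattan distance separates: Σwᵢ(|x−xᵢ|+|y−yᵢ|) = Σwᵢ|x−xᵢ| + Σwᵢ|y−yᵢ|, so x and y are optimised independently as 1-D weighted medians.
Total weight W = 431; half = 215.5.
x-coordinate, sorted with cumulative weight:
  x=2 (U, w=10) cum 10
  x=3 (S, w=40) cum 50
  x=7 (P, w=100) cum 150
  x=10 (R, w=6) cum 156
  x=13 (Q, w=125) cum 281  ← median
  x=20 (T, w=100) cum 381
  x=23 (V, w=50) cum 431
⇒ x* = 13
y-coordinate, sorted with cumulative weight:
  y=0 (Q, w=125) cum 125
  y=0 (S, w=40) cum 165
  y=1 (U, w=10) cum 175
  y=2 (R, w=6) cum 181
  y=5 (T, w=100) cum 281  ← median
  y=15 (V, w=50) cum 331
  y=25 (P, w=100) cum 431
⇒ y* = 5

(13, 5)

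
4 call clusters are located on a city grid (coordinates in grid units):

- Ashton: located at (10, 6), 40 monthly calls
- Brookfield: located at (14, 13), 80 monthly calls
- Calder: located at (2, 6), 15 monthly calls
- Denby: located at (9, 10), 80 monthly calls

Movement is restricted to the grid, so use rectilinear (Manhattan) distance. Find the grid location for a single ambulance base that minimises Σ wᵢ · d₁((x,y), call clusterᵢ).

Manhattan distance separates: Σwᵢ(|x−xᵢ|+|y−yᵢ|) = Σwᵢ|x−xᵢ| + Σwᵢ|y−yᵢ|, so x and y are optimised independently as 1-D weighted medians.
Total weight W = 215; half = 107.5.
x-coordinate, sorted with cumulative weight:
  x=2 (Calder, w=15) cum 15
  x=9 (Denby, w=80) cum 95
  x=10 (Ashton, w=40) cum 135  ← median
  x=14 (Brookfield, w=80) cum 215
⇒ x* = 10
y-coordinate, sorted with cumulative weight:
  y=6 (Ashton, w=40) cum 40
  y=6 (Calder, w=15) cum 55
  y=10 (Denby, w=80) cum 135  ← median
  y=13 (Brookfield, w=80) cum 215
⇒ y* = 10

(10, 10)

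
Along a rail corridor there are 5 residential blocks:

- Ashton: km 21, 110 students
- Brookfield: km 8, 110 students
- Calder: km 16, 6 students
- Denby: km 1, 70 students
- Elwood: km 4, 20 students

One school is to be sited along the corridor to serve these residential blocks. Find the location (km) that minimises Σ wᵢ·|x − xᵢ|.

For a sum of weighted absolute distances on a line, the optimum is the weighted median (not the mean). Total weight W = 316; half-weight = 158.
Sort by position and accumulate weight:
  km 1 (Denby, w=70) → cum 70
  km 4 (Elwood, w=20) → cum 90
  km 8 (Brookfield, w=110) → cum 200  ≥ 158 → median here
  km 16 (Calder, w=6) → cum 206
  km 21 (Ashton, w=110) → cum 316
Optimal location: km 8.

x = 8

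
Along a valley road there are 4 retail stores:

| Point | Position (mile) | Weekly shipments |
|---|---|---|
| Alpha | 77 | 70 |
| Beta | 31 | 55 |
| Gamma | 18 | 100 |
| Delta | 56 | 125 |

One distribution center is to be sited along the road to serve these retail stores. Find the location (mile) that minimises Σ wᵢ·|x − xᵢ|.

x = 56

For a sum of weighted absolute distances on a line, the optimum is the weighted median (not the mean). Total weight W = 350; half-weight = 175.
Sort by position and accumulate weight:
  mile 18 (Gamma, w=100) → cum 100
  mile 31 (Beta, w=55) → cum 155
  mile 56 (Delta, w=125) → cum 280  ≥ 175 → median here
  mile 77 (Alpha, w=70) → cum 350
Optimal location: mile 56.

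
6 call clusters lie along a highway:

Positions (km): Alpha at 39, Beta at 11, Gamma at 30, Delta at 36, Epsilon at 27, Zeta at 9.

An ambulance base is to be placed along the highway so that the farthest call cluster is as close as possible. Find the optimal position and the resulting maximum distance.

location 24, max distance 15

The 1-center on a line is the midpoint of the two extreme points: leftmost at 9, rightmost at 39.
Optimal location = (9 + 39)/2 = 24; maximum distance = (39 − 9)/2 = 15.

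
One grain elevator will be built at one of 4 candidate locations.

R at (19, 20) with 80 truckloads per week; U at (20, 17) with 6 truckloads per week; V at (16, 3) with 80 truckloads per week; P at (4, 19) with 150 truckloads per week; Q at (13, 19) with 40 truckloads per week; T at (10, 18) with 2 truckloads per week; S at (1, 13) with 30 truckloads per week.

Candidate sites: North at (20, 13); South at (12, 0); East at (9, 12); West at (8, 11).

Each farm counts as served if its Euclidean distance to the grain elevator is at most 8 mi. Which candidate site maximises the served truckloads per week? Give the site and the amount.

Coverage radius r = 8 mi; a point is covered iff (Δx)²+(Δy)² ≤ 8² = 64.
  North (20, 13): covers {R, U} → 86
  South (12, 0): covers {V} → 80
  East (9, 12): covers {T} → 2
  West (8, 11): covers {T, S} → 32
Maximum coverage at North: 86 truckloads per week.

North, covering 86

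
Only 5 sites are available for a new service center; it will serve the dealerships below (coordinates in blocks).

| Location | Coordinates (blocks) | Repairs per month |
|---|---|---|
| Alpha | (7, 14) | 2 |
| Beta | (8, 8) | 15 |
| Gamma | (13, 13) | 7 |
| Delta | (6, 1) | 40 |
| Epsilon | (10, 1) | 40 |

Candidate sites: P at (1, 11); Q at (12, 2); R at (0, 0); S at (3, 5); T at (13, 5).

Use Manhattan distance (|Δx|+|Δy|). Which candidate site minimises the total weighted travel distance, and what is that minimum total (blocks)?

Q, total 668 blocks

Total weighted distance at each candidate:
  P (1, 11): total = 1626
  Q (12, 2): total = 668
  R (0, 0): total = 1184
  S (3, 5): total = 992
  T (13, 5): total = 926
Minimum is at Q with total 668 blocks.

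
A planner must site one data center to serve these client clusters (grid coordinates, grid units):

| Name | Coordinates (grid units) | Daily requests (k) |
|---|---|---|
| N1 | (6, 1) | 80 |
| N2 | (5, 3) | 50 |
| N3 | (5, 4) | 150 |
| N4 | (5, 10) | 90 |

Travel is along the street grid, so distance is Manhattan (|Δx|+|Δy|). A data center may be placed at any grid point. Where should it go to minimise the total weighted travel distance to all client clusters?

Manhattan distance separates: Σwᵢ(|x−xᵢ|+|y−yᵢ|) = Σwᵢ|x−xᵢ| + Σwᵢ|y−yᵢ|, so x and y are optimised independently as 1-D weighted medians.
Total weight W = 370; half = 185.
x-coordinate, sorted with cumulative weight:
  x=5 (N2, w=50) cum 50
  x=5 (N3, w=150) cum 200  ← median
  x=5 (N4, w=90) cum 290
  x=6 (N1, w=80) cum 370
⇒ x* = 5
y-coordinate, sorted with cumulative weight:
  y=1 (N1, w=80) cum 80
  y=3 (N2, w=50) cum 130
  y=4 (N3, w=150) cum 280  ← median
  y=10 (N4, w=90) cum 370
⇒ y* = 4

(5, 4)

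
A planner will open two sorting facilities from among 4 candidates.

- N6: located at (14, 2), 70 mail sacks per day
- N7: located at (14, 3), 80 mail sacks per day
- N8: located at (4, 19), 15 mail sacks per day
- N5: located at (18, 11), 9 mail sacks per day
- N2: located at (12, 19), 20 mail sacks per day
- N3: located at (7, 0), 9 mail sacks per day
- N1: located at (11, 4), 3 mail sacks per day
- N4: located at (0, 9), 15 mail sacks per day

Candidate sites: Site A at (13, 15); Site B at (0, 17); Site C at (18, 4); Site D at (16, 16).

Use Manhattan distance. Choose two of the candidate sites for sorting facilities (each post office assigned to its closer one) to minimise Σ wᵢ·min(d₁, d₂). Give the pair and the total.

Evaluate every pair (each demand assigned to the nearer of the two):
  {Site B, Site C}: total = 1529
  {Site A, Site C}: total = 1619
  {Site C, Site D}: total = 1749
  {Site A, Site B}: total = 2639
  {Site A, Site D}: total = 2891
  {Site B, Site D}: total = 3000
Best pair: {Site B, Site C} with total 1529.

{Site B, Site C}, total 1529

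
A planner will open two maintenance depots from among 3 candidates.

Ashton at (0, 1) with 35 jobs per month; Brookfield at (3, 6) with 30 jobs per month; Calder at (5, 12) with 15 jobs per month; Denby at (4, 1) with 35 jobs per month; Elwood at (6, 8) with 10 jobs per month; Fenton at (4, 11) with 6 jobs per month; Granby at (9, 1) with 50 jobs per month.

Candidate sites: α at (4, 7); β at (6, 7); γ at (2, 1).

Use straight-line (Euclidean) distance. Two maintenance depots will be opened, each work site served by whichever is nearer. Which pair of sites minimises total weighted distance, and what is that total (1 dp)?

Evaluate every pair (each demand assigned to the nearer of the two):
  {α, γ}: total = 655.3
  {β, γ}: total = 683.6
  {α, β}: total = 950.7
Best pair: {α, γ} with total 655.3.

{α, γ}, total 655.3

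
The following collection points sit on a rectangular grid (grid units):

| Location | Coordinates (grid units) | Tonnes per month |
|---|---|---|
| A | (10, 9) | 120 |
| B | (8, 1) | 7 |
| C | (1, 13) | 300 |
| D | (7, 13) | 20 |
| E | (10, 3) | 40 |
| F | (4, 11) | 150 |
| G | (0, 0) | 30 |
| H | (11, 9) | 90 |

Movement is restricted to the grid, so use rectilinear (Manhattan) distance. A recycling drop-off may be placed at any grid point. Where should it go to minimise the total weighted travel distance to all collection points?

Manhattan distance separates: Σwᵢ(|x−xᵢ|+|y−yᵢ|) = Σwᵢ|x−xᵢ| + Σwᵢ|y−yᵢ|, so x and y are optimised independently as 1-D weighted medians.
Total weight W = 757; half = 378.5.
x-coordinate, sorted with cumulative weight:
  x=0 (G, w=30) cum 30
  x=1 (C, w=300) cum 330
  x=4 (F, w=150) cum 480  ← median
  x=7 (D, w=20) cum 500
  x=8 (B, w=7) cum 507
  x=10 (A, w=120) cum 627
  x=10 (E, w=40) cum 667
  x=11 (H, w=90) cum 757
⇒ x* = 4
y-coordinate, sorted with cumulative weight:
  y=0 (G, w=30) cum 30
  y=1 (B, w=7) cum 37
  y=3 (E, w=40) cum 77
  y=9 (A, w=120) cum 197
  y=9 (H, w=90) cum 287
  y=11 (F, w=150) cum 437  ← median
  y=13 (C, w=300) cum 737
  y=13 (D, w=20) cum 757
⇒ y* = 11

(4, 11)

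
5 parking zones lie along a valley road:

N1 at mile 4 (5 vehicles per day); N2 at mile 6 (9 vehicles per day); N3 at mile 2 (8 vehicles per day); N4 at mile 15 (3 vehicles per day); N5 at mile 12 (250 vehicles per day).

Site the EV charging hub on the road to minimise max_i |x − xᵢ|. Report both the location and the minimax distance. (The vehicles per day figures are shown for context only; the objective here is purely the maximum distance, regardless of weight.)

The 1-center on a line is the midpoint of the two extreme points: leftmost at 2, rightmost at 15.
Optimal location = (2 + 15)/2 = 8.5; maximum distance = (15 − 2)/2 = 6.5.

location 8.5, max distance 6.5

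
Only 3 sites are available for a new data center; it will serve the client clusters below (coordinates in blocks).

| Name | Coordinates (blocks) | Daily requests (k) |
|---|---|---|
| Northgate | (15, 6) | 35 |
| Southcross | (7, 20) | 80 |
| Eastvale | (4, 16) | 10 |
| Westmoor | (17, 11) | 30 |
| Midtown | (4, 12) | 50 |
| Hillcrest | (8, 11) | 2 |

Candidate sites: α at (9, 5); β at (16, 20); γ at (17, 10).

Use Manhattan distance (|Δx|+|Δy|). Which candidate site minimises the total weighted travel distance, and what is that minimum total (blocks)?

Total weighted distance at each candidate:
  α (9, 5): total = 2799
  β (16, 20): total = 2739
  γ (17, 10): total = 2800
Minimum is at β with total 2739 blocks.

β, total 2739 blocks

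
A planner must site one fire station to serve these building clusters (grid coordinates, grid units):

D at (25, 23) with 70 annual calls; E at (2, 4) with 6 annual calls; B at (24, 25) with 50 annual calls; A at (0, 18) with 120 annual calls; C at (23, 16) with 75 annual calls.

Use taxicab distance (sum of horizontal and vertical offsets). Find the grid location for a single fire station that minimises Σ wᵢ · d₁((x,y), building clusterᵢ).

Manhattan distance separates: Σwᵢ(|x−xᵢ|+|y−yᵢ|) = Σwᵢ|x−xᵢ| + Σwᵢ|y−yᵢ|, so x and y are optimised independently as 1-D weighted medians.
Total weight W = 321; half = 160.5.
x-coordinate, sorted with cumulative weight:
  x=0 (A, w=120) cum 120
  x=2 (E, w=6) cum 126
  x=23 (C, w=75) cum 201  ← median
  x=24 (B, w=50) cum 251
  x=25 (D, w=70) cum 321
⇒ x* = 23
y-coordinate, sorted with cumulative weight:
  y=4 (E, w=6) cum 6
  y=16 (C, w=75) cum 81
  y=18 (A, w=120) cum 201  ← median
  y=23 (D, w=70) cum 271
  y=25 (B, w=50) cum 321
⇒ y* = 18

(23, 18)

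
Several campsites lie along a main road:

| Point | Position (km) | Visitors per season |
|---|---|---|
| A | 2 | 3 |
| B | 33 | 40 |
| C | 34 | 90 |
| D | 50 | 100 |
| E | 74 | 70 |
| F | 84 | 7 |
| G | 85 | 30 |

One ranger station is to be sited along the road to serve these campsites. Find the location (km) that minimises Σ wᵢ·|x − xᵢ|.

x = 50

For a sum of weighted absolute distances on a line, the optimum is the weighted median (not the mean). Total weight W = 340; half-weight = 170.
Sort by position and accumulate weight:
  km 2 (A, w=3) → cum 3
  km 33 (B, w=40) → cum 43
  km 34 (C, w=90) → cum 133
  km 50 (D, w=100) → cum 233  ≥ 170 → median here
  km 74 (E, w=70) → cum 303
  km 84 (F, w=7) → cum 310
  km 85 (G, w=30) → cum 340
Optimal location: km 50.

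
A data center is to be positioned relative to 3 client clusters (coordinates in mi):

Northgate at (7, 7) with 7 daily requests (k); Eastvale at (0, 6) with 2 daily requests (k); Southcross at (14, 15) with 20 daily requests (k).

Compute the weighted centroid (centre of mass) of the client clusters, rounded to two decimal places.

(11.34, 12.45)

The minimiser of Σwᵢ‖p−pᵢ‖² is the weighted centroid p* = (Σwᵢpᵢ)/(Σwᵢ).
Σwᵢ = 29.
Σwᵢxᵢ = 7·7 + 2·0 + 20·14 = 329.
Σwᵢyᵢ = 7·7 + 2·6 + 20·15 = 361.
x* = 329/29 = 11.34, y* = 361/29 = 12.45.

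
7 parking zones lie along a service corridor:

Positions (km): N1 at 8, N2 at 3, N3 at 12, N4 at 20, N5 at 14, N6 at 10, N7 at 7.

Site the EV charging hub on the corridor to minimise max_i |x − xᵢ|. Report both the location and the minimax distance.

location 11.5, max distance 8.5

The 1-center on a line is the midpoint of the two extreme points: leftmost at 3, rightmost at 20.
Optimal location = (3 + 20)/2 = 11.5; maximum distance = (20 − 3)/2 = 8.5.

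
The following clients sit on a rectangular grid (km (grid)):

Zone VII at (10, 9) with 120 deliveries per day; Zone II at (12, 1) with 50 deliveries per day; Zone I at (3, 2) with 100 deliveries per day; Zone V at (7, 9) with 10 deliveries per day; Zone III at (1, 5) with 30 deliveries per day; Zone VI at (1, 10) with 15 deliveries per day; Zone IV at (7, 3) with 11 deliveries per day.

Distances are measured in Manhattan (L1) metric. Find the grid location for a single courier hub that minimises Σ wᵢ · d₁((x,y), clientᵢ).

Manhattan distance separates: Σwᵢ(|x−xᵢ|+|y−yᵢ|) = Σwᵢ|x−xᵢ| + Σwᵢ|y−yᵢ|, so x and y are optimised independently as 1-D weighted medians.
Total weight W = 336; half = 168.
x-coordinate, sorted with cumulative weight:
  x=1 (Zone III, w=30) cum 30
  x=1 (Zone VI, w=15) cum 45
  x=3 (Zone I, w=100) cum 145
  x=7 (Zone V, w=10) cum 155
  x=7 (Zone IV, w=11) cum 166
  x=10 (Zone VII, w=120) cum 286  ← median
  x=12 (Zone II, w=50) cum 336
⇒ x* = 10
y-coordinate, sorted with cumulative weight:
  y=1 (Zone II, w=50) cum 50
  y=2 (Zone I, w=100) cum 150
  y=3 (Zone IV, w=11) cum 161
  y=5 (Zone III, w=30) cum 191  ← median
  y=9 (Zone VII, w=120) cum 311
  y=9 (Zone V, w=10) cum 321
  y=10 (Zone VI, w=15) cum 336
⇒ y* = 5

(10, 5)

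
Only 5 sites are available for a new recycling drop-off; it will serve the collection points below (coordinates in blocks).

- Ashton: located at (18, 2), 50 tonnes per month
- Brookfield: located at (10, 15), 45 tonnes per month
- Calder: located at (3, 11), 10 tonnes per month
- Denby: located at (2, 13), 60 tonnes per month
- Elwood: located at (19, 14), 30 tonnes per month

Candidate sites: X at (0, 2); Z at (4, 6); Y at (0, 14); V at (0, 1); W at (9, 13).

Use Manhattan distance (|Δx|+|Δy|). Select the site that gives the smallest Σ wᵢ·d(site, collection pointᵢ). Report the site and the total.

Total weighted distance at each candidate:
  X (0, 2): total = 3765
  Z (4, 6): total = 2865
  Y (0, 14): total = 2805
  V (0, 1): total = 3960
  W (9, 13): total = 1965
Minimum is at W with total 1965 blocks.

W, total 1965 blocks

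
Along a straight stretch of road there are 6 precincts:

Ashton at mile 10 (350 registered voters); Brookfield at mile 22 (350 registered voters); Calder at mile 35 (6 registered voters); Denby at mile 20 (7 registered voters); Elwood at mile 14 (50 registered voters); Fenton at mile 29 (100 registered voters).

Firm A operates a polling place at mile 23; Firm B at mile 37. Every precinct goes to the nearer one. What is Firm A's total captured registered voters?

857

The indifferent point is the midpoint (23+37)/2 = 30; precincts left of it (closer to Firm A at 23) go to Firm A, those right go to Firm B.
  Ashton at 10 (w=350) → Firm A
  Elwood at 14 (w=50) → Firm A
  Denby at 20 (w=7) → Firm A
  Brookfield at 22 (w=350) → Firm A
  Fenton at 29 (w=100) → Firm A
  Calder at 35 (w=6) → Firm B
Firm A captures 857; Firm B captures 6.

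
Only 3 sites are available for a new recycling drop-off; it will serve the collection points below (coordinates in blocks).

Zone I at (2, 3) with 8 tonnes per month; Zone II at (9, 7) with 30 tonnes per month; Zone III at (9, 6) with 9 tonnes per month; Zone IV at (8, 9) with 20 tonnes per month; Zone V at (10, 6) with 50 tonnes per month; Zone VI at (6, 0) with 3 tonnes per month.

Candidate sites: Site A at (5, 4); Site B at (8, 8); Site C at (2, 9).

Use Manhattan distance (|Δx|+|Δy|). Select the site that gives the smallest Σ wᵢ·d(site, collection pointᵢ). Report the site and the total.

Site B, total 425 blocks

Total weighted distance at each candidate:
  Site A (5, 4): total = 821
  Site B (8, 8): total = 425
  Site C (2, 9): total = 1117
Minimum is at Site B with total 425 blocks.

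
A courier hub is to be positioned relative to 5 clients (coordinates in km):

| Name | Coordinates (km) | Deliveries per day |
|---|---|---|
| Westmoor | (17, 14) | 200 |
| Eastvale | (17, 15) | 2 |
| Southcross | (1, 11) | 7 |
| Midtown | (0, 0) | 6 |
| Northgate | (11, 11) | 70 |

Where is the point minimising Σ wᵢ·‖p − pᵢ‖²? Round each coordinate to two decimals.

The minimiser of Σwᵢ‖p−pᵢ‖² is the weighted centroid p* = (Σwᵢpᵢ)/(Σwᵢ).
Σwᵢ = 285.
Σwᵢxᵢ = 200·17 + 2·17 + 7·1 + 6·0 + 70·11 = 4211.
Σwᵢyᵢ = 200·14 + 2·15 + 7·11 + 6·0 + 70·11 = 3677.
x* = 4211/285 = 14.78, y* = 3677/285 = 12.90.

(14.78, 12.90)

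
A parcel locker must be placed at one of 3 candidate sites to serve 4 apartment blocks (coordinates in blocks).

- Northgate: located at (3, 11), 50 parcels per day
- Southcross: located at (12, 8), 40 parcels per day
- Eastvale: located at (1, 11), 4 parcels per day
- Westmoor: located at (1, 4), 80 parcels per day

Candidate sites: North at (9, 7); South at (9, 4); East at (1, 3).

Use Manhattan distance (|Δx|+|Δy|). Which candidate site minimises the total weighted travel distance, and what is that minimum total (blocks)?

Total weighted distance at each candidate:
  North (9, 7): total = 1588
  South (9, 4): total = 1630
  East (1, 3): total = 1252
Minimum is at East with total 1252 blocks.

East, total 1252 blocks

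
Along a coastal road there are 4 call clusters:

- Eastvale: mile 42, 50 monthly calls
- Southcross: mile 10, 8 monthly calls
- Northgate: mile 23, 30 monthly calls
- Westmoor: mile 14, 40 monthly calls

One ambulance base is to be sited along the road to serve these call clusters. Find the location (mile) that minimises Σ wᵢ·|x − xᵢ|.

For a sum of weighted absolute distances on a line, the optimum is the weighted median (not the mean). Total weight W = 128; half-weight = 64.
Sort by position and accumulate weight:
  mile 10 (Southcross, w=8) → cum 8
  mile 14 (Westmoor, w=40) → cum 48
  mile 23 (Northgate, w=30) → cum 78  ≥ 64 → median here
  mile 42 (Eastvale, w=50) → cum 128
Optimal location: mile 23.

x = 23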